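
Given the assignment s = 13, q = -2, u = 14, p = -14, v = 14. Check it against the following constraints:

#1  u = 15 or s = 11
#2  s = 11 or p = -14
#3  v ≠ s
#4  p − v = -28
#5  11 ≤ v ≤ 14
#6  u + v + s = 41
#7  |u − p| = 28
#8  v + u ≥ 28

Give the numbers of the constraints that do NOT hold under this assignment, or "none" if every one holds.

Violated: 1.

#1 u = 14 ≠ 15 and s = 13 ≠ 11; both disjuncts false — fails.
#2 s = 13 ≠ 11, but p = -14 = -14 (second disjunct) — holds.
#3 v = 14, s = 13; distinct — holds.
#4 p − v = -14 − 14 = -28 — holds.
#5 v = 14 lies in [11, 14] — holds.
#6 u + v + s = 14 + 14 + 13 = 41 — holds.
#7 |14 − (-14)| = 28 — holds.
#8 v + u = 14 + 14 = 28; 28 ≥ 28 — holds.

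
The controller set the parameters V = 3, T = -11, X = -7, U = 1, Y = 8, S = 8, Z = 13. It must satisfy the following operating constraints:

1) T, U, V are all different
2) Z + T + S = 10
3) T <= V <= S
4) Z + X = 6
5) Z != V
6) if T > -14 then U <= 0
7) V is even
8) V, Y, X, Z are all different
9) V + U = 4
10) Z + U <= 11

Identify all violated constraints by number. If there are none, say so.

Violated: 6, 7, and 10.

1) values -11, 1, 3 are pairwise distinct — OK.
2) Z + T + S = 13 + (-11) + 8 = 10 — OK.
3) values -11 <= 3 <= 8 — OK.
4) Z + X = 13 + (-7) = 6 — OK.
5) Z = 13, V = 3; distinct — OK.
6) T = -11 > -14, so we need U ≤ 0; but U = 1 > 0 — violated.
7) V = 3 is odd — violated.
8) values 3, 8, -7, 13 are pairwise distinct — OK.
9) V + U = 3 + 1 = 4 — OK.
10) Z + U = 13 + 1 = 14; 14 > 11, bound 11 not met — violated.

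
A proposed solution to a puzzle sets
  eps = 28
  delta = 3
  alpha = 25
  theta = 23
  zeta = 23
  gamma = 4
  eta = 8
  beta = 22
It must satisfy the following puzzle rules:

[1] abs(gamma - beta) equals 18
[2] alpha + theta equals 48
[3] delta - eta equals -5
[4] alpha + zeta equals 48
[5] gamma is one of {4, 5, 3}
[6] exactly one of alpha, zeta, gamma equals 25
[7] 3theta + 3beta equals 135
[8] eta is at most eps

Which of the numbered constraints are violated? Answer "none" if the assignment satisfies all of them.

[1] abs(4 - 22) = 18 — holds.
[2] alpha + theta = 25 + 23 = 48 — holds.
[3] delta - eta = 3 - 8 = -5 — holds.
[4] alpha + zeta = 25 + 23 = 48 — holds.
[5] gamma = 4 is in {4, 5, 3} — holds.
[6] alpha=25, zeta=23, gamma=4; 1 of them equals 25 — holds.
[7] 3theta + 3beta = 3(23) + 3(22) = 135 — holds.
[8] eta = 8, eps = 28; 8 ≤ 28 — holds.

No violations.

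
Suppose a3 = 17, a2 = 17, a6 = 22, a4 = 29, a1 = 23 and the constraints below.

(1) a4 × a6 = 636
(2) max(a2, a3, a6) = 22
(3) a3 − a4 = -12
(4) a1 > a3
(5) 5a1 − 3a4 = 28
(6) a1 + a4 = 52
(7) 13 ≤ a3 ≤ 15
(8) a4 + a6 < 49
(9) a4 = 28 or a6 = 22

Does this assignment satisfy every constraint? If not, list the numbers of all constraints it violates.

(1) a4 × a6 = 29 × 22 = 638, not 636 — does not hold.
(2) max(17, 17, 22) = 22 — holds.
(3) a3 − a4 = 17 − 29 = -12 — holds.
(4) a1 = 23, a3 = 17; 23 > 17 — holds.
(5) 5a1 − 3a4 = 5(23) − 3(29) = 28 — holds.
(6) a1 + a4 = 23 + 29 = 52 — holds.
(7) a3 = 17 is outside [13, 15] — does not hold.
(8) a4 + a6 = 29 + 22 = 51; 51 ≥ 49, bound 49 not met — does not hold.
(9) a4 = 29 ≠ 28, but a6 = 22 = 22 (second disjunct) — holds.

Constraints 1, 7, and 8 are violated.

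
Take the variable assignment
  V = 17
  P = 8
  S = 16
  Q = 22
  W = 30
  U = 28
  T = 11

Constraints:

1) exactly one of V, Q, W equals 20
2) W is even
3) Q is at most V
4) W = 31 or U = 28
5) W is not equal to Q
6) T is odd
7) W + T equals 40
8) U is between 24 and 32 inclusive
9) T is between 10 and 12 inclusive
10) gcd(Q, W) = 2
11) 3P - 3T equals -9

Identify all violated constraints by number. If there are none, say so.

1) V=17, Q=22, W=30; 0 of them equal 20, not exactly one  ✘
2) W = 30 is even  ✔
3) Q = 22, V = 17; 22 > 17 (want ≤)  ✘
4) W = 30 ≠ 31, but U = 28 = 28 (second disjunct)  ✔
5) W = 30, Q = 22; distinct  ✔
6) T = 11 is odd  ✔
7) W + T = 30 + 11 = 41, not 40  ✘
8) U = 28 lies in [24, 32]  ✔
9) T = 11 lies in [10, 12]  ✔
10) gcd(22, 30) = 2  ✔
11) 3P - 3T = 3(8) - 3(11) = -9  ✔

The assignment fails constraints 1, 3, and 7.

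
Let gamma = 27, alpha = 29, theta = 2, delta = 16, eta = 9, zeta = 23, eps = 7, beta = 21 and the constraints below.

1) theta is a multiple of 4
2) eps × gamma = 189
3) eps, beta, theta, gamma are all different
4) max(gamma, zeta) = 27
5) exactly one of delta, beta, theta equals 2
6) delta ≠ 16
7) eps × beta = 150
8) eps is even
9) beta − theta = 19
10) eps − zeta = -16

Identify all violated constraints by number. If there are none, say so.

Constraints 1, 6, 7, and 8 are violated.

1) 2 = 4×0 + 2, so 4 does not divide 2  ✘
2) eps × gamma = 7 × 27 = 189  ✔
3) values 7, 21, 2, 27 are pairwise distinct  ✔
4) max(27, 23) = 27  ✔
5) delta=16, beta=21, theta=2; 1 of them equals 2  ✔
6) delta = 16, but 16 is required to differ  ✘
7) eps × beta = 7 × 21 = 147, not 150  ✘
8) eps = 7 is odd  ✘
9) beta − theta = 21 − 2 = 19  ✔
10) eps − zeta = 7 − 23 = -16  ✔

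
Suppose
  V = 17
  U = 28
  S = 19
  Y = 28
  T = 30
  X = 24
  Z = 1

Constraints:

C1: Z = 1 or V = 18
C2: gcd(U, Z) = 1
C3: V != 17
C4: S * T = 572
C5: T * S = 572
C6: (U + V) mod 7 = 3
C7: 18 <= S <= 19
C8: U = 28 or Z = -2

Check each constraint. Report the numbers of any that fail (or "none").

C1: Z = 1 = 1 (first disjunct) — holds.
C2: gcd(28, 1) = 1 — holds.
C3: V = 17, but 17 is required to differ — does not hold.
C4: S * T = 19 * 30 = 570, not 572 — does not hold.
C5: T * S = 30 * 19 = 570, not 572 — does not hold.
C6: U + V = 45; 45 mod 7 = 3 — holds.
C7: S = 19 lies in [18, 19] — holds.
C8: U = 28 = 28 (first disjunct) — holds.

Constraints 3, 4, and 5 are violated.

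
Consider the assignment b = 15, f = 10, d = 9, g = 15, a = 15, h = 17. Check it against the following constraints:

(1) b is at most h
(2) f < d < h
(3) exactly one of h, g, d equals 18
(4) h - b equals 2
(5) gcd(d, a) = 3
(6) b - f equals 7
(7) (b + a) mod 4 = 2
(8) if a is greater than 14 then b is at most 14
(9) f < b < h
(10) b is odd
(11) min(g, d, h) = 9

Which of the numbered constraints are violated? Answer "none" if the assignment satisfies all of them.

Constraints 2, 3, 6, and 8 are violated.

(1) b = 15, h = 17; 15 ≤ 17  yes
(2) values 10, 9, 17; f = 10 is not < d = 9  no
(3) h=17, g=15, d=9; 0 of them equal 18, not exactly one  no
(4) h - b = 17 - 15 = 2  yes
(5) gcd(9, 15) = 3  yes
(6) b - f = 15 - 10 = 5, not 7  no
(7) b + a = 30; 30 mod 4 = 2  yes
(8) a = 15 > 14, so we need b ≤ 14; but b = 15 > 14  no
(9) values 10 < 15 < 17  yes
(10) b = 15 is odd  yes
(11) min(15, 9, 17) = 9  yes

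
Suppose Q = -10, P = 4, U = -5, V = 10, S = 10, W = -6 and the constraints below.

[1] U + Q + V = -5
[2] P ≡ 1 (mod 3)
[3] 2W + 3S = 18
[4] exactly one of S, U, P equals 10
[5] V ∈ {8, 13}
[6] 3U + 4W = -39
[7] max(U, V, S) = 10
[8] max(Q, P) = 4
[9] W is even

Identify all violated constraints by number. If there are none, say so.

[1] U + Q + V = -5 + (-10) + 10 = -5 — OK.
[2] 4 mod 3 = 1 — OK.
[3] 2W + 3S = 2(-6) + 3(10) = 18 — OK.
[4] S=10, U=-5, P=4; 1 of them equals 10 — OK.
[5] V = 10 is not in {8, 13} — violated.
[6] 3U + 4W = 3(-5) + 4(-6) = -39 — OK.
[7] max(-5, 10, 10) = 10 — OK.
[8] max(-10, 4) = 4 — OK.
[9] W = -6 is even — OK.

Violated: 5.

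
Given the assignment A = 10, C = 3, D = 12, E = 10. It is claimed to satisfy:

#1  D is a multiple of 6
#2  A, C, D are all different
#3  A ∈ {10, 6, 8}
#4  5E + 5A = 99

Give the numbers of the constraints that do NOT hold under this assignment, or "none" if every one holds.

#1 12 / 6 = 2, so 6 divides 12  true
#2 values 10, 3, 12 are pairwise distinct  true
#3 A = 10 is in {10, 6, 8}  true
#4 5E + 5A = 5(10) + 5(10) = 100, not 99  false

Constraint 4 is violated.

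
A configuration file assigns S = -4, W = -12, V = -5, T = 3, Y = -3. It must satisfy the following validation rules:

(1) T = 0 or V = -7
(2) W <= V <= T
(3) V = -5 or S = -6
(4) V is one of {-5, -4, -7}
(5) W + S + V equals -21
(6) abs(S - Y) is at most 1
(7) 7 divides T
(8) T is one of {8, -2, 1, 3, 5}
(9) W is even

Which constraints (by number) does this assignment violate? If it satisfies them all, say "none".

(1) T = 3 ≠ 0 and V = -5 ≠ -7; both disjuncts false  false
(2) values -12 <= -5 <= 3  true
(3) V = -5 = -5 (first disjunct)  true
(4) V = -5 is in {-5, -4, -7}  true
(5) W + S + V = -12 + (-4) + (-5) = -21  true
(6) abs(-4 - (-3)) = 1; 1 ≤ 1  true
(7) 3 = 7*0 + 3, so 7 does not divide 3  false
(8) T = 3 is in {8, -2, 1, 3, 5}  true
(9) W = -12 is even  true

The assignment fails constraints 1 and 7.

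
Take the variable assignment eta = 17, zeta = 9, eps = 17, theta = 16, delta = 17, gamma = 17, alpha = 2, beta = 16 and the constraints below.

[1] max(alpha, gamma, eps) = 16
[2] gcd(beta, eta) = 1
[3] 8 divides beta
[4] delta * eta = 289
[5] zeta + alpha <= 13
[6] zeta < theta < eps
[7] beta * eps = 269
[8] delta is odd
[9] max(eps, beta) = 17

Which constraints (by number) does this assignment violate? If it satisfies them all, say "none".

[1] max(2, 17, 17) = 17, not 16 — fails.
[2] gcd(16, 17) = 1 — holds.
[3] 16 / 8 = 2, so 8 divides 16 — holds.
[4] delta * eta = 17 * 17 = 289 — holds.
[5] zeta + alpha = 9 + 2 = 11; 11 ≤ 13 — holds.
[6] values 9 < 16 < 17 — holds.
[7] beta * eps = 16 * 17 = 272, not 269 — fails.
[8] delta = 17 is odd — holds.
[9] max(17, 16) = 17 — holds.

No — constraints 1 and 7 are not satisfied.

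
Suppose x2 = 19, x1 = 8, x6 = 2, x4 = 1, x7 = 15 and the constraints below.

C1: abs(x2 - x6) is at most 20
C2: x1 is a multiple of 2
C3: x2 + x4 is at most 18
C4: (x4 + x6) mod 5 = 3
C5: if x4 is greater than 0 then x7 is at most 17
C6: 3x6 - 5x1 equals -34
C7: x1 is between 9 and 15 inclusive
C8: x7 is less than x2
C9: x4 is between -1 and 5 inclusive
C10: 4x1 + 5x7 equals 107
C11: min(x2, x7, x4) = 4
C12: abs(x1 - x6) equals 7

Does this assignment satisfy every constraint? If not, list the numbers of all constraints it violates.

Constraints 3, 7, 11, 12 are violated.

C1: abs(19 - 2) = 17; 17 ≤ 20  OK
C2: 8 / 2 = 4, so 2 divides 8  OK
C3: x2 + x4 = 19 + 1 = 20; 20 > 18, bound 18 not met  FAIL
C4: x4 + x6 = 3; 3 mod 5 = 3  OK
C5: x4 = 1 > 0, so we need x7 ≤ 17; x7 = 15 ≤ 17  OK
C6: 3x6 - 5x1 = 3(2) - 5(8) = -34  OK
C7: x1 = 8 is outside [9, 15]  FAIL
C8: x7 = 15, x2 = 19; 15 < 19  OK
C9: x4 = 1 lies in [-1, 5]  OK
C10: 4x1 + 5x7 = 4(8) + 5(15) = 107  OK
C11: min(19, 15, 1) = 1, not 4  FAIL
C12: abs(8 - 2) = 6, not 7  FAIL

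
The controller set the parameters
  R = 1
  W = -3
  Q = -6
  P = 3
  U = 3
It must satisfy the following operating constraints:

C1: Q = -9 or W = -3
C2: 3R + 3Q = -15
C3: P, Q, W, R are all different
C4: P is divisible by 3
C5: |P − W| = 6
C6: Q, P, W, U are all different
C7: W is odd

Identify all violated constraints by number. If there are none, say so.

Constraint 6 is violated.

C1: Q = -6 ≠ -9, but W = -3 = -3 (second disjunct)  ✔
C2: 3R + 3Q = 3(1) + 3(-6) = -15  ✔
C3: values 3, -6, -3, 1 are pairwise distinct  ✔
C4: 3 / 3 = 1, so 3 divides 3  ✔
C5: |3 − (-3)| = 6  ✔
C6: P = U = 3, not all different  ✘
C7: W = -3 is odd  ✔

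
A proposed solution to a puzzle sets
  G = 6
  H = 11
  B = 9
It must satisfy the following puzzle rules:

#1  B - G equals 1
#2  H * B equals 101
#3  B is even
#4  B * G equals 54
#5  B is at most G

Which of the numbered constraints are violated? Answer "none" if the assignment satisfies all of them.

No — constraints 1, 2, 3, 5 are not satisfied.

#1 B - G = 9 - 6 = 3, not 1 — violated.
#2 H * B = 11 * 9 = 99, not 101 — violated.
#3 B = 9 is odd — violated.
#4 B * G = 9 * 6 = 54 — OK.
#5 B = 9, G = 6; 9 > 6 (want ≤) — violated.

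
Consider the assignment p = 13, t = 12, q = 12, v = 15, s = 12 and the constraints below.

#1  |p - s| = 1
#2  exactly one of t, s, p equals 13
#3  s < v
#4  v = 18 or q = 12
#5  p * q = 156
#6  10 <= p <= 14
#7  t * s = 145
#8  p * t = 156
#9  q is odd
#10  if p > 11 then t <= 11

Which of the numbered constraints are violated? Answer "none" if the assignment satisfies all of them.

#1 |13 - 12| = 1 — holds.
#2 t=12, s=12, p=13; 1 of them equals 13 — holds.
#3 s = 12, v = 15; 12 < 15 — holds.
#4 v = 15 ≠ 18, but q = 12 = 12 (second disjunct) — holds.
#5 p * q = 13 * 12 = 156 — holds.
#6 p = 13 lies in [10, 14] — holds.
#7 t * s = 12 * 12 = 144, not 145 — does not hold.
#8 p * t = 13 * 12 = 156 — holds.
#9 q = 12 is even — does not hold.
#10 p = 13 > 11, so we need t ≤ 11; but t = 12 > 11 — does not hold.

No — constraints 7, 9, 10 are not satisfied.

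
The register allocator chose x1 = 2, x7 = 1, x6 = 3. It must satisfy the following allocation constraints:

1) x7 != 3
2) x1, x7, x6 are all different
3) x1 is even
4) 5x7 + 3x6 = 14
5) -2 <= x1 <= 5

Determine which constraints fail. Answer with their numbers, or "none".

1) x7 = 1, and 1 ≠ 3  ✓
2) values 2, 1, 3 are pairwise distinct  ✓
3) x1 = 2 is even  ✓
4) 5x7 + 3x6 = 5(1) + 3(3) = 14  ✓
5) x1 = 2 lies in [-2, 5]  ✓

None — every constraint holds.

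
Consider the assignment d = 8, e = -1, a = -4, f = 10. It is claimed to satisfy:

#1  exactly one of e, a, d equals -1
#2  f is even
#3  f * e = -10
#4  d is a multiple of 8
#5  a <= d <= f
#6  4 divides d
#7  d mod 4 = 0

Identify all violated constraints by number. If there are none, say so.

No violations.

#1 e=-1, a=-4, d=8; 1 of them equals -1 — satisfied.
#2 f = 10 is even — satisfied.
#3 f * e = 10 * (-1) = -10 — satisfied.
#4 8 / 8 = 1, so 8 divides 8 — satisfied.
#5 values -4 <= 8 <= 10 — satisfied.
#6 8 / 4 = 2, so 4 divides 8 — satisfied.
#7 8 mod 4 = 0 — satisfied.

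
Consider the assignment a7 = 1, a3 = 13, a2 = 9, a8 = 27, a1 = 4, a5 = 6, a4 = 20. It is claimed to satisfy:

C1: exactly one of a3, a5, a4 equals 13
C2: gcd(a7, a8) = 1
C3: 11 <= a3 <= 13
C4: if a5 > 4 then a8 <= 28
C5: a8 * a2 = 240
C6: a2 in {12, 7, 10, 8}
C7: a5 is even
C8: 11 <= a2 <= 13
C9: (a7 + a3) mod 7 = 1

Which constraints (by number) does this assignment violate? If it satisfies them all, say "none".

C1: a3=13, a5=6, a4=20; 1 of them equals 13 — OK.
C2: gcd(1, 27) = 1 — OK.
C3: a3 = 13 lies in [11, 13] — OK.
C4: a5 = 6 > 4, so we need a8 ≤ 28; a8 = 27 ≤ 28 — OK.
C5: a8 * a2 = 27 * 9 = 243, not 240 — violated.
C6: a2 = 9 is not in {12, 7, 10, 8} — violated.
C7: a5 = 6 is even — OK.
C8: a2 = 9 is outside [11, 13] — violated.
C9: a7 + a3 = 14; 14 mod 7 = 0, not 1 — violated.

The assignment fails constraints 5, 6, 8, 9.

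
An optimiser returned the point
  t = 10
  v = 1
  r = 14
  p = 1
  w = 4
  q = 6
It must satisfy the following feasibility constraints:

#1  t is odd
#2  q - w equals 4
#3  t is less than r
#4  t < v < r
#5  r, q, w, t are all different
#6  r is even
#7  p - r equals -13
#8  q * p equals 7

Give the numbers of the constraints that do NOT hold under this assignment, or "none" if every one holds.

#1 t = 10 is even  no
#2 q - w = 6 - 4 = 2, not 4  no
#3 t = 10, r = 14; 10 < 14  yes
#4 values 10, 1, 14; t = 10 is not < v = 1  no
#5 values 14, 6, 4, 10 are pairwise distinct  yes
#6 r = 14 is even  yes
#7 p - r = 1 - 14 = -13  yes
#8 q * p = 6 * 1 = 6, not 7  no

Constraints 1, 2, 4, 8 do not hold.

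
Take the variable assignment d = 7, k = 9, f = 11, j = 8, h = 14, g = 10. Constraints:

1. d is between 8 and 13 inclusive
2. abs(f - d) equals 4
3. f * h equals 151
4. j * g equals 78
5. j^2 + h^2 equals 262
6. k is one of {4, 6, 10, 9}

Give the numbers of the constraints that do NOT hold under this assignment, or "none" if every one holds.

1. d = 7 is outside [8, 13] — violated.
2. abs(11 - 7) = 4 — OK.
3. f * h = 11 * 14 = 154, not 151 — violated.
4. j * g = 8 * 10 = 80, not 78 — violated.
5. j^2 + h^2 = 8^2 + 14^2 = 64 + 196 = 260, not 262 — violated.
6. k = 9 is in {4, 6, 10, 9} — OK.

Constraints 1, 3, 4, and 5 do not hold.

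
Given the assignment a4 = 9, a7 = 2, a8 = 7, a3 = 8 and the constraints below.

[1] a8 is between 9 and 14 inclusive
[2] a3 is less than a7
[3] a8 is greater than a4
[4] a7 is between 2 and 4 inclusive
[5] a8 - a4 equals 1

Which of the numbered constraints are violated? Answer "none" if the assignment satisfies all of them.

[1] a8 = 7 is outside [9, 14] — fails.
[2] a3 = 8, a7 = 2; 8 ≥ 2 (want <) — fails.
[3] a8 = 7, a4 = 9; 7 ≤ 9 (want >) — fails.
[4] a7 = 2 lies in [2, 4] — holds.
[5] a8 - a4 = 7 - 9 = -2, not 1 — fails.

No — constraints 1, 2, 3, and 5 are not satisfied.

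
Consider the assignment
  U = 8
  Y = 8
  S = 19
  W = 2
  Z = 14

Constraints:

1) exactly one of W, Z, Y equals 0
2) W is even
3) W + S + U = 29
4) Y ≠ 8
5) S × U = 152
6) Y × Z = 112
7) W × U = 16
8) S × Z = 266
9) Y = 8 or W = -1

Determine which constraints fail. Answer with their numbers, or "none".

The assignment fails constraints 1 and 4.

1) W=2, Z=14, Y=8; 0 of them equal 0, not exactly one  fails
2) W = 2 is even  holds
3) W + S + U = 2 + 19 + 8 = 29  holds
4) Y = 8, but 8 is required to differ  fails
5) S × U = 19 × 8 = 152  holds
6) Y × Z = 8 × 14 = 112  holds
7) W × U = 2 × 8 = 16  holds
8) S × Z = 19 × 14 = 266  holds
9) Y = 8 = 8 (first disjunct)  holds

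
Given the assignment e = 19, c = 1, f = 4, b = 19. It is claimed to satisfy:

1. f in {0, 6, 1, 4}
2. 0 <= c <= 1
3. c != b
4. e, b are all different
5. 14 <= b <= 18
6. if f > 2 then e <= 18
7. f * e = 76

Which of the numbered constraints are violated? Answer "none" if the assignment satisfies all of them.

Violated: 4, 5, and 6.

1. f = 4 is in {0, 6, 1, 4}  ✓
2. c = 1 lies in [0, 1]  ✓
3. c = 1, b = 19; distinct  ✓
4. e = b = 19, not all different  ✗
5. b = 19 is outside [14, 18]  ✗
6. f = 4 > 2, so we need e ≤ 18; but e = 19 > 18  ✗
7. f * e = 4 * 19 = 76  ✓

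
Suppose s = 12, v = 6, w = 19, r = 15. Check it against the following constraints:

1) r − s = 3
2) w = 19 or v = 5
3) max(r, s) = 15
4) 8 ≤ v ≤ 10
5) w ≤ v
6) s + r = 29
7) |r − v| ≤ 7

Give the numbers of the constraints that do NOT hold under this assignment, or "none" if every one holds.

1) r − s = 15 − 12 = 3  yes
2) w = 19 = 19 (first disjunct)  yes
3) max(15, 12) = 15  yes
4) v = 6 is outside [8, 10]  no
5) w = 19, v = 6; 19 > 6 (want ≤)  no
6) s + r = 12 + 15 = 27, not 29  no
7) |15 − 6| = 9; 9 > 7, exceeds bound 7  no

Violated: 4, 5, 6, and 7.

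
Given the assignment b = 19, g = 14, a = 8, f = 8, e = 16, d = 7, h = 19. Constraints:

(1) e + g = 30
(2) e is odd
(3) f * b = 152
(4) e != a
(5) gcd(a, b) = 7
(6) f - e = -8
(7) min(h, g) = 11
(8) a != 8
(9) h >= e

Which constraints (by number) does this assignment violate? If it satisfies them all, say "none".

Constraints 2, 5, 7, 8 are violated.

(1) e + g = 16 + 14 = 30 — holds.
(2) e = 16 is even — does not hold.
(3) f * b = 8 * 19 = 152 — holds.
(4) e = 16, a = 8; distinct — holds.
(5) gcd(8, 19) = 1, not 7 — does not hold.
(6) f - e = 8 - 16 = -8 — holds.
(7) min(19, 14) = 14, not 11 — does not hold.
(8) a = 8, but 8 is required to differ — does not hold.
(9) h = 19, e = 16; 19 ≥ 16 — holds.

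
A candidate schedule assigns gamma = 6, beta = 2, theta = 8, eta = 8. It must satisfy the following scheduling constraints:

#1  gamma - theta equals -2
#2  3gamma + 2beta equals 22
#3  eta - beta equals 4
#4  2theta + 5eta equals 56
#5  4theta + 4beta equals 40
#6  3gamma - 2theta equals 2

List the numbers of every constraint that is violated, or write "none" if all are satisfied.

#1 gamma - theta = 6 - 8 = -2  ✔
#2 3gamma + 2beta = 3(6) + 2(2) = 22  ✔
#3 eta - beta = 8 - 2 = 6, not 4  ✘
#4 2theta + 5eta = 2(8) + 5(8) = 56  ✔
#5 4theta + 4beta = 4(8) + 4(2) = 40  ✔
#6 3gamma - 2theta = 3(6) - 2(8) = 2  ✔

No — constraint 3 is not satisfied.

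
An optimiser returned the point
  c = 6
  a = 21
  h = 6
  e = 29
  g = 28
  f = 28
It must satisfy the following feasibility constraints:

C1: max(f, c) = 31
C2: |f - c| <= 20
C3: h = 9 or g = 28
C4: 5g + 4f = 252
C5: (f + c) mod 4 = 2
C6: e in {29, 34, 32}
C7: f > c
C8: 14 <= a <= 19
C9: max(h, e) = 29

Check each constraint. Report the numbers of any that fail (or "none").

C1: max(28, 6) = 28, not 31 — violated.
C2: |28 - 6| = 22; 22 > 20, exceeds bound 20 — violated.
C3: h = 6 ≠ 9, but g = 28 = 28 (second disjunct) — OK.
C4: 5g + 4f = 5(28) + 4(28) = 252 — OK.
C5: f + c = 34; 34 mod 4 = 2 — OK.
C6: e = 29 is in {29, 34, 32} — OK.
C7: f = 28, c = 6; 28 > 6 — OK.
C8: a = 21 is outside [14, 19] — violated.
C9: max(6, 29) = 29 — OK.

Constraints 1, 2, 8 do not hold.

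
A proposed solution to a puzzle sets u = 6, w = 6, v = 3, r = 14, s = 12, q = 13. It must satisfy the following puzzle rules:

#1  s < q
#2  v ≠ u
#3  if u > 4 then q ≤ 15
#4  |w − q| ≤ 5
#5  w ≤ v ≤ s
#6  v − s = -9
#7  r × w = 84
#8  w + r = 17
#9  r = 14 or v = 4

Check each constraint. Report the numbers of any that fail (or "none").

#1 s = 12, q = 13; 12 < 13  ✔
#2 v = 3, u = 6; distinct  ✔
#3 u = 6 > 4, so we need q ≤ 15; q = 13 ≤ 15  ✔
#4 |6 − 13| = 7; 7 > 5, exceeds bound 5  ✘
#5 values 6, 3, 12; w = 6 is not ≤ v = 3  ✘
#6 v − s = 3 − 12 = -9  ✔
#7 r × w = 14 × 6 = 84  ✔
#8 w + r = 6 + 14 = 20, not 17  ✘
#9 r = 14 = 14 (first disjunct)  ✔

The assignment fails constraints 4, 5, 8.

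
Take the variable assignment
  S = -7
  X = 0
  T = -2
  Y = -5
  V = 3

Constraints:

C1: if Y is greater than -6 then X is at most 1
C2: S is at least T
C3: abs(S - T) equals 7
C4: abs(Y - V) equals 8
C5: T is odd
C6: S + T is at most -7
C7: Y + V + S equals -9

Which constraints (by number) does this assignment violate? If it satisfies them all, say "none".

C1: Y = -5 > -6, so we need X ≤ 1; X = 0 ≤ 1 — holds.
C2: S = -7, T = -2; -7 < -2 (want ≥) — fails.
C3: abs(-7 - (-2)) = 5, not 7 — fails.
C4: abs(-5 - 3) = 8 — holds.
C5: T = -2 is even — fails.
C6: S + T = -7 + (-2) = -9; -9 ≤ -7 — holds.
C7: Y + V + S = -5 + 3 + (-7) = -9 — holds.

Constraints 2, 3, 5 are violated.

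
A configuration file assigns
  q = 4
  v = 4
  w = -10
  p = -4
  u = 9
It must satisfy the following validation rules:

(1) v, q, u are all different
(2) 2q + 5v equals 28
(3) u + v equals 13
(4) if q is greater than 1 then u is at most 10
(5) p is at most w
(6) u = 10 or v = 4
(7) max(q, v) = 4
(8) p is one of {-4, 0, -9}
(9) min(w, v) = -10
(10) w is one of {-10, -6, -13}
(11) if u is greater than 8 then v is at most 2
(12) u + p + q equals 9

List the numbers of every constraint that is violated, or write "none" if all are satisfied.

(1) v = q = 4, not all different  ✗
(2) 2q + 5v = 2(4) + 5(4) = 28  ✓
(3) u + v = 9 + 4 = 13  ✓
(4) q = 4 > 1, so we need u ≤ 10; u = 9 ≤ 10  ✓
(5) p = -4, w = -10; -4 > -10 (want ≤)  ✗
(6) u = 9 ≠ 10, but v = 4 = 4 (second disjunct)  ✓
(7) max(4, 4) = 4  ✓
(8) p = -4 is in {-4, 0, -9}  ✓
(9) min(-10, 4) = -10  ✓
(10) w = -10 is in {-10, -6, -13}  ✓
(11) u = 9 > 8, so we need v ≤ 2; but v = 4 > 2  ✗
(12) u + p + q = 9 + (-4) + 4 = 9  ✓

No — constraints 1, 5, 11 are not satisfied.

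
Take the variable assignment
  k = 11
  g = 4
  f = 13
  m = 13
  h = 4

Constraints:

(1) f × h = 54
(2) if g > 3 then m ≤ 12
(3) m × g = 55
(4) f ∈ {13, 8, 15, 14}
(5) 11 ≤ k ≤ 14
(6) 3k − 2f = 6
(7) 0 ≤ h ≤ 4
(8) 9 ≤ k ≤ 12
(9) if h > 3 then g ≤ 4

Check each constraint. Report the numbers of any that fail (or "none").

Constraints 1, 2, 3, and 6 do not hold.

(1) f × h = 13 × 4 = 52, not 54  no
(2) g = 4 > 3, so we need m ≤ 12; but m = 13 > 12  no
(3) m × g = 13 × 4 = 52, not 55  no
(4) f = 13 is in {13, 8, 15, 14}  yes
(5) k = 11 lies in [11, 14]  yes
(6) 3k − 2f = 3(11) − 2(13) = 7, not 6  no
(7) h = 4 lies in [0, 4]  yes
(8) k = 11 lies in [9, 12]  yes
(9) h = 4 > 3, so we need g ≤ 4; g = 4 ≤ 4  yes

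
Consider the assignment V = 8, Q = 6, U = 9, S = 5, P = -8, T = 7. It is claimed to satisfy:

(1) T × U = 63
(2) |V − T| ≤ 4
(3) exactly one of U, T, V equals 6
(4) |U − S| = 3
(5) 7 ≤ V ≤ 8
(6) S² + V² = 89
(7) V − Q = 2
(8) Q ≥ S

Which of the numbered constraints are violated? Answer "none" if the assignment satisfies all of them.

Constraints 3 and 4 are violated.

(1) T × U = 7 × 9 = 63 — OK.
(2) |8 − 7| = 1; 1 ≤ 4 — OK.
(3) U=9, T=7, V=8; 0 of them equal 6, not exactly one — violated.
(4) |9 − 5| = 4, not 3 — violated.
(5) V = 8 lies in [7, 8] — OK.
(6) S² + V² = 5² + 8² = 25 + 64 = 89 — OK.
(7) V − Q = 8 − 6 = 2 — OK.
(8) Q = 6, S = 5; 6 ≥ 5 — OK.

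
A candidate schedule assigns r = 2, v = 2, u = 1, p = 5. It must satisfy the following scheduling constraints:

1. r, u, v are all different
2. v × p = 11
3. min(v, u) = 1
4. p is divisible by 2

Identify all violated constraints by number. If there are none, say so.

Constraints 1, 2, 4 do not hold.

1. r = v = 2, not all different  false
2. v × p = 2 × 5 = 10, not 11  false
3. min(2, 1) = 1  true
4. 5 = 2×2 + 1, so 2 does not divide 5  false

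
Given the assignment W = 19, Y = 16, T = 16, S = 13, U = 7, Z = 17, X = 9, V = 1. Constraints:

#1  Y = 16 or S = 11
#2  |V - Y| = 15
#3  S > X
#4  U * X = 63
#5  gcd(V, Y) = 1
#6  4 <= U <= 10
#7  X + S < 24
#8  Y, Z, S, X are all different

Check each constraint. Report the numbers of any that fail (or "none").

Yes — all constraints hold.

#1 Y = 16 = 16 (first disjunct) — satisfied.
#2 |1 - 16| = 15 — satisfied.
#3 S = 13, X = 9; 13 > 9 — satisfied.
#4 U * X = 7 * 9 = 63 — satisfied.
#5 gcd(1, 16) = 1 — satisfied.
#6 U = 7 lies in [4, 10] — satisfied.
#7 X + S = 9 + 13 = 22; 22 < 24 — satisfied.
#8 values 16, 17, 13, 9 are pairwise distinct — satisfied.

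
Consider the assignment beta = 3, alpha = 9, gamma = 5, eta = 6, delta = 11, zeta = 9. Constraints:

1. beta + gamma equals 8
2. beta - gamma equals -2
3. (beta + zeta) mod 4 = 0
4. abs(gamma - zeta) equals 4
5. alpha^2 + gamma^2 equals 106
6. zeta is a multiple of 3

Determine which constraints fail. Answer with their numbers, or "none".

None — every constraint holds.

1. beta + gamma = 3 + 5 = 8 — OK.
2. beta - gamma = 3 - 5 = -2 — OK.
3. beta + zeta = 12; 12 mod 4 = 0 — OK.
4. abs(5 - 9) = 4 — OK.
5. alpha^2 + gamma^2 = 9^2 + 5^2 = 81 + 25 = 106 — OK.
6. 9 / 3 = 3, so 3 divides 9 — OK.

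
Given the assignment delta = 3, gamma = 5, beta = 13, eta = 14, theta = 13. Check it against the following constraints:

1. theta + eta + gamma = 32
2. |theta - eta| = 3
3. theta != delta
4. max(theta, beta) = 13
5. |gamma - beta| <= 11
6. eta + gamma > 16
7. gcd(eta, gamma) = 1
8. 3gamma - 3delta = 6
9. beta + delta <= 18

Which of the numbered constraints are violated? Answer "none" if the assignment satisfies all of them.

The assignment fails constraint 2.

1. theta + eta + gamma = 13 + 14 + 5 = 32 — OK.
2. |13 - 14| = 1, not 3 — violated.
3. theta = 13, delta = 3; distinct — OK.
4. max(13, 13) = 13 — OK.
5. |5 - 13| = 8; 8 ≤ 11 — OK.
6. eta + gamma = 14 + 5 = 19; 19 > 16 — OK.
7. gcd(14, 5) = 1 — OK.
8. 3gamma - 3delta = 3(5) - 3(3) = 6 — OK.
9. beta + delta = 13 + 3 = 16; 16 ≤ 18 — OK.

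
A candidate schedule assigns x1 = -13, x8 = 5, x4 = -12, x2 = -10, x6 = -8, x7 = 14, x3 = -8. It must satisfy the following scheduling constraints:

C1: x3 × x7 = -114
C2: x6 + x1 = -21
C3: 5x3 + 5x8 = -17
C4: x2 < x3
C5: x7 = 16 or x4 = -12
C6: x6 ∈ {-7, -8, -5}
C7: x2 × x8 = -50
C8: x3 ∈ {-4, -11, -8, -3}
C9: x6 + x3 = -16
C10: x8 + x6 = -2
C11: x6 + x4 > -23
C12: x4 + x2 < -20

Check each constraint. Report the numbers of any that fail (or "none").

C1: x3 × x7 = -8 × 14 = -112, not -114 — violated.
C2: x6 + x1 = -8 + (-13) = -21 — OK.
C3: 5x3 + 5x8 = 5(-8) + 5(5) = -15, not -17 — violated.
C4: x2 = -10, x3 = -8; -10 < -8 — OK.
C5: x7 = 14 ≠ 16, but x4 = -12 = -12 (second disjunct) — OK.
C6: x6 = -8 is in {-7, -8, -5} — OK.
C7: x2 × x8 = -10 × 5 = -50 — OK.
C8: x3 = -8 is in {-4, -11, -8, -3} — OK.
C9: x6 + x3 = -8 + (-8) = -16 — OK.
C10: x8 + x6 = 5 + (-8) = -3, not -2 — violated.
C11: x6 + x4 = -8 + (-12) = -20; -20 > -23 — OK.
C12: x4 + x2 = -12 + (-10) = -22; -22 < -20 — OK.

Violated: 1, 3, 10.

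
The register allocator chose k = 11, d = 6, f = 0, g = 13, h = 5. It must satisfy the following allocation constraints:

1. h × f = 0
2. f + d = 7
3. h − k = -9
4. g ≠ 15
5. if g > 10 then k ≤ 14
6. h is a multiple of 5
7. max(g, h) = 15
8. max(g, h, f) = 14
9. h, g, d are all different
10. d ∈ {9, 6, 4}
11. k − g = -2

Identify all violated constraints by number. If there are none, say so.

The assignment fails constraints 2, 3, 7, and 8.

1. h × f = 5 × 0 = 0  ✓
2. f + d = 0 + 6 = 6, not 7  ✗
3. h − k = 5 − 11 = -6, not -9  ✗
4. g = 13, and 13 ≠ 15  ✓
5. g = 13 > 10, so we need k ≤ 14; k = 11 ≤ 14  ✓
6. 5 / 5 = 1, so 5 divides 5  ✓
7. max(13, 5) = 13, not 15  ✗
8. max(13, 5, 0) = 13, not 14  ✗
9. values 5, 13, 6 are pairwise distinct  ✓
10. d = 6 is in {9, 6, 4}  ✓
11. k − g = 11 − 13 = -2  ✓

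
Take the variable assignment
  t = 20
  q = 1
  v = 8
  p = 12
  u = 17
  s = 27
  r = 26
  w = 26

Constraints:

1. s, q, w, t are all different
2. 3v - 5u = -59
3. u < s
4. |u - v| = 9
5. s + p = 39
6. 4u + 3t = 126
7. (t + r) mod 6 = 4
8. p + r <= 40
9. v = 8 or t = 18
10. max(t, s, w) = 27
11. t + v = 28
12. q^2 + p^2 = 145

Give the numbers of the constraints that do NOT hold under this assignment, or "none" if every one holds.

The assignment fails constraints 2 and 6.

1. values 27, 1, 26, 20 are pairwise distinct  true
2. 3v - 5u = 3(8) - 5(17) = -61, not -59  false
3. u = 17, s = 27; 17 < 27  true
4. |17 - 8| = 9  true
5. s + p = 27 + 12 = 39  true
6. 4u + 3t = 4(17) + 3(20) = 128, not 126  false
7. t + r = 46; 46 mod 6 = 4  true
8. p + r = 12 + 26 = 38; 38 ≤ 40  true
9. v = 8 = 8 (first disjunct)  true
10. max(20, 27, 26) = 27  true
11. t + v = 20 + 8 = 28  true
12. q^2 + p^2 = 1^2 + 12^2 = 1 + 144 = 145  true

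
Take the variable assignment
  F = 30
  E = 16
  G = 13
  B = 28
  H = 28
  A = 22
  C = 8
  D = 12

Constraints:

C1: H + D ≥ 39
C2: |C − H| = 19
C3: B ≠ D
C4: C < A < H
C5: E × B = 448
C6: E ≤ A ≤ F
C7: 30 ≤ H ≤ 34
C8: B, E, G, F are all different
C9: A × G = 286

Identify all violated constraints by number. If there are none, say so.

C1: H + D = 28 + 12 = 40; 40 ≥ 39 — holds.
C2: |8 − 28| = 20, not 19 — does not hold.
C3: B = 28, D = 12; distinct — holds.
C4: values 8 < 22 < 28 — holds.
C5: E × B = 16 × 28 = 448 — holds.
C6: values 16 ≤ 22 ≤ 30 — holds.
C7: H = 28 is outside [30, 34] — does not hold.
C8: values 28, 16, 13, 30 are pairwise distinct — holds.
C9: A × G = 22 × 13 = 286 — holds.

The assignment fails constraints 2, 7.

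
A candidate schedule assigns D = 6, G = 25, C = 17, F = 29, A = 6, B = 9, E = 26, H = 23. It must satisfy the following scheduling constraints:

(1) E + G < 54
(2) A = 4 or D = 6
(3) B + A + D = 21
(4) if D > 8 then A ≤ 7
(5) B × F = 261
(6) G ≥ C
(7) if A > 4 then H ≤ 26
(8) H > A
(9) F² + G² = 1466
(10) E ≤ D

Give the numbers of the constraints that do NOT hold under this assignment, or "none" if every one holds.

(1) E + G = 26 + 25 = 51; 51 < 54  OK
(2) A = 6 ≠ 4, but D = 6 = 6 (second disjunct)  OK
(3) B + A + D = 9 + 6 + 6 = 21  OK
(4) D = 6, not > 8; antecedent false, conditional vacuously true  OK
(5) B × F = 9 × 29 = 261  OK
(6) G = 25, C = 17; 25 ≥ 17  OK
(7) A = 6 > 4, so we need H ≤ 26; H = 23 ≤ 26  OK
(8) H = 23, A = 6; 23 > 6  OK
(9) F² + G² = 29² + 25² = 841 + 625 = 1466  OK
(10) E = 26, D = 6; 26 > 6 (want ≤)  FAIL

Constraint 10 does not hold.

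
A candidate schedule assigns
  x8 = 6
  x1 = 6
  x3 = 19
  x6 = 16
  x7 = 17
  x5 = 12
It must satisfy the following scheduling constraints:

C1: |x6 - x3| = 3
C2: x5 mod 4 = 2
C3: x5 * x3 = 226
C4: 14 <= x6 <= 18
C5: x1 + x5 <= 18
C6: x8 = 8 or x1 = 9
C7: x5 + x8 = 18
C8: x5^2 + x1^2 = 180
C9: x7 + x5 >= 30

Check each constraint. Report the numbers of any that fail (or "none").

C1: |16 - 19| = 3  ✓
C2: 12 mod 4 = 0, not 2  ✗
C3: x5 * x3 = 12 * 19 = 228, not 226  ✗
C4: x6 = 16 lies in [14, 18]  ✓
C5: x1 + x5 = 6 + 12 = 18; 18 ≤ 18  ✓
C6: x8 = 6 ≠ 8 and x1 = 6 ≠ 9; both disjuncts false  ✗
C7: x5 + x8 = 12 + 6 = 18  ✓
C8: x5^2 + x1^2 = 12^2 + 6^2 = 144 + 36 = 180  ✓
C9: x7 + x5 = 17 + 12 = 29; 29 < 30, bound 30 not met  ✗

Constraints 2, 3, 6, and 9 are violated.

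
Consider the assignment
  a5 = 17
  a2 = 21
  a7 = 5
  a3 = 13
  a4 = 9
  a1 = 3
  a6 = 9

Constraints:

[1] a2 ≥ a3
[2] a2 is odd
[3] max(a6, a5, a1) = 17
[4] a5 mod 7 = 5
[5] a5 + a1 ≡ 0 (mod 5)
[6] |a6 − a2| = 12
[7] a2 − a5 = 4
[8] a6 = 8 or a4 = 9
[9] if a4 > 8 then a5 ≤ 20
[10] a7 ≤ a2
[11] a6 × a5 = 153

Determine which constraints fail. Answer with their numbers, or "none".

Constraint 4 is violated.

[1] a2 = 21, a3 = 13; 21 ≥ 13 — holds.
[2] a2 = 21 is odd — holds.
[3] max(9, 17, 3) = 17 — holds.
[4] 17 mod 7 = 3, not 5 — does not hold.
[5] a5 + a1 = 20; 20 mod 5 = 0 — holds.
[6] |9 − 21| = 12 — holds.
[7] a2 − a5 = 21 − 17 = 4 — holds.
[8] a6 = 9 ≠ 8, but a4 = 9 = 9 (second disjunct) — holds.
[9] a4 = 9 > 8, so we need a5 ≤ 20; a5 = 17 ≤ 20 — holds.
[10] a7 = 5, a2 = 21; 5 ≤ 21 — holds.
[11] a6 × a5 = 9 × 17 = 153 — holds.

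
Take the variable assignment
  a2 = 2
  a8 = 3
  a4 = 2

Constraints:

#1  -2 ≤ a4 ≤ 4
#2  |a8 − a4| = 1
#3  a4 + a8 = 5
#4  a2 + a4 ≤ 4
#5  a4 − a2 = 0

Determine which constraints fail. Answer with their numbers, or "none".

#1 a4 = 2 lies in [-2, 4] — OK.
#2 |3 − 2| = 1 — OK.
#3 a4 + a8 = 2 + 3 = 5 — OK.
#4 a2 + a4 = 2 + 2 = 4; 4 ≤ 4 — OK.
#5 a4 − a2 = 2 − 2 = 0 — OK.

None — every constraint holds.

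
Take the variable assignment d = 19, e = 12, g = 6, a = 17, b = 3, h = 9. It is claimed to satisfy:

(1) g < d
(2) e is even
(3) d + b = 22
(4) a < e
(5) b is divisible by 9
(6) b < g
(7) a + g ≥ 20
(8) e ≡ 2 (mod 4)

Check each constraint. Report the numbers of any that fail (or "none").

Violated: 4, 5, 8.

(1) g = 6, d = 19; 6 < 19 — holds.
(2) e = 12 is even — holds.
(3) d + b = 19 + 3 = 22 — holds.
(4) a = 17, e = 12; 17 ≥ 12 (want <) — does not hold.
(5) 3 = 9×0 + 3, so 9 does not divide 3 — does not hold.
(6) b = 3, g = 6; 3 < 6 — holds.
(7) a + g = 17 + 6 = 23; 23 ≥ 20 — holds.
(8) 12 mod 4 = 0, not 2 — does not hold.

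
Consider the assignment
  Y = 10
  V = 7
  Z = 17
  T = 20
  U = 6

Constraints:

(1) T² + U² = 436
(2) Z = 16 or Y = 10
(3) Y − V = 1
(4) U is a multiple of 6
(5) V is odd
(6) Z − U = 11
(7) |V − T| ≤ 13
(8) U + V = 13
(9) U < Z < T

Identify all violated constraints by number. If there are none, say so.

(1) T² + U² = 20² + 6² = 400 + 36 = 436  OK
(2) Z = 17 ≠ 16, but Y = 10 = 10 (second disjunct)  OK
(3) Y − V = 10 − 7 = 3, not 1  FAIL
(4) 6 / 6 = 1, so 6 divides 6  OK
(5) V = 7 is odd  OK
(6) Z − U = 17 − 6 = 11  OK
(7) |7 − 20| = 13; 13 ≤ 13  OK
(8) U + V = 6 + 7 = 13  OK
(9) values 6 < 17 < 20  OK

Constraint 3 does not hold.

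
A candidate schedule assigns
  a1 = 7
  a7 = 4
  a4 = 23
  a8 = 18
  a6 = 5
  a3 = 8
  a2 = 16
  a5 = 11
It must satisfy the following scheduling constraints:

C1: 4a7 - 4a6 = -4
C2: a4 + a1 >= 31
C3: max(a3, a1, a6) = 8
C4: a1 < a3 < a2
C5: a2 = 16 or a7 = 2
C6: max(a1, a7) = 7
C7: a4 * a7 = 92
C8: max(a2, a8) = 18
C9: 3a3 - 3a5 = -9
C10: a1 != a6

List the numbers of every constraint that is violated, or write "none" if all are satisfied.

Violated: 2.

C1: 4a7 - 4a6 = 4(4) - 4(5) = -4  ✔
C2: a4 + a1 = 23 + 7 = 30; 30 < 31, bound 31 not met  ✘
C3: max(8, 7, 5) = 8  ✔
C4: values 7 < 8 < 16  ✔
C5: a2 = 16 = 16 (first disjunct)  ✔
C6: max(7, 4) = 7  ✔
C7: a4 * a7 = 23 * 4 = 92  ✔
C8: max(16, 18) = 18  ✔
C9: 3a3 - 3a5 = 3(8) - 3(11) = -9  ✔
C10: a1 = 7, a6 = 5; distinct  ✔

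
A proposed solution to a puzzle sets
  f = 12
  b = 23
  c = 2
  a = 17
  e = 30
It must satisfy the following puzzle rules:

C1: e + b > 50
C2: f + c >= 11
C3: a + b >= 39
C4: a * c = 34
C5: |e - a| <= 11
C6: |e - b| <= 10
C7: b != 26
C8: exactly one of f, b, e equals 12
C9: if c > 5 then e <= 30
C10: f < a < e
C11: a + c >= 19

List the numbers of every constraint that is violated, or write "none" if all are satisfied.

C1: e + b = 30 + 23 = 53; 53 > 50 — OK.
C2: f + c = 12 + 2 = 14; 14 ≥ 11 — OK.
C3: a + b = 17 + 23 = 40; 40 ≥ 39 — OK.
C4: a * c = 17 * 2 = 34 — OK.
C5: |30 - 17| = 13; 13 > 11, exceeds bound 11 — violated.
C6: |30 - 23| = 7; 7 ≤ 10 — OK.
C7: b = 23, and 23 ≠ 26 — OK.
C8: f=12, b=23, e=30; 1 of them equals 12 — OK.
C9: c = 2, not > 5; antecedent false, conditional vacuously true — OK.
C10: values 12 < 17 < 30 — OK.
C11: a + c = 17 + 2 = 19; 19 ≥ 19 — OK.

No — constraint 5 is not satisfied.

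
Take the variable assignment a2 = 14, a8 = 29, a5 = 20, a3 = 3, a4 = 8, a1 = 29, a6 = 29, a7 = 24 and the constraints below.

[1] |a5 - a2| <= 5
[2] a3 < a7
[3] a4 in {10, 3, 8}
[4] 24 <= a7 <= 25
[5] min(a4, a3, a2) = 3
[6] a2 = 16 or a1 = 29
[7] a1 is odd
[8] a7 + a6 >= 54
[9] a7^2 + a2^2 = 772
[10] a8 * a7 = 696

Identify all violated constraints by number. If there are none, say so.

[1] |20 - 14| = 6; 6 > 5, exceeds bound 5  ✗
[2] a3 = 3, a7 = 24; 3 < 24  ✓
[3] a4 = 8 is in {10, 3, 8}  ✓
[4] a7 = 24 lies in [24, 25]  ✓
[5] min(8, 3, 14) = 3  ✓
[6] a2 = 14 ≠ 16, but a1 = 29 = 29 (second disjunct)  ✓
[7] a1 = 29 is odd  ✓
[8] a7 + a6 = 24 + 29 = 53; 53 < 54, bound 54 not met  ✗
[9] a7^2 + a2^2 = 24^2 + 14^2 = 576 + 196 = 772  ✓
[10] a8 * a7 = 29 * 24 = 696  ✓

The assignment fails constraints 1, 8.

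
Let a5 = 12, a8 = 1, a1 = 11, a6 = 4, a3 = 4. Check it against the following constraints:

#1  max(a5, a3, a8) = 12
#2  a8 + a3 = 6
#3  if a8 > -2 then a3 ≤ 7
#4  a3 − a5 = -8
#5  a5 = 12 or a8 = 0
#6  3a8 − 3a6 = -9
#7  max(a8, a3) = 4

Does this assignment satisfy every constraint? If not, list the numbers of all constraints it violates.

#1 max(12, 4, 1) = 12 — holds.
#2 a8 + a3 = 1 + 4 = 5, not 6 — fails.
#3 a8 = 1 > -2, so we need a3 ≤ 7; a3 = 4 ≤ 7 — holds.
#4 a3 − a5 = 4 − 12 = -8 — holds.
#5 a5 = 12 = 12 (first disjunct) — holds.
#6 3a8 − 3a6 = 3(1) − 3(4) = -9 — holds.
#7 max(1, 4) = 4 — holds.

Violated: 2.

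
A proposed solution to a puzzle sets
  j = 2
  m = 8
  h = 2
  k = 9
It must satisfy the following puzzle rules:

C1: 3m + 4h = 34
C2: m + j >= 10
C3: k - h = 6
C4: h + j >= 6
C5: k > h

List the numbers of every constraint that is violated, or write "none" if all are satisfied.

C1: 3m + 4h = 3(8) + 4(2) = 32, not 34 — violated.
C2: m + j = 8 + 2 = 10; 10 ≥ 10 — satisfied.
C3: k - h = 9 - 2 = 7, not 6 — violated.
C4: h + j = 2 + 2 = 4; 4 < 6, bound 6 not met — violated.
C5: k = 9, h = 2; 9 > 2 — satisfied.

Violated: 1, 3, and 4.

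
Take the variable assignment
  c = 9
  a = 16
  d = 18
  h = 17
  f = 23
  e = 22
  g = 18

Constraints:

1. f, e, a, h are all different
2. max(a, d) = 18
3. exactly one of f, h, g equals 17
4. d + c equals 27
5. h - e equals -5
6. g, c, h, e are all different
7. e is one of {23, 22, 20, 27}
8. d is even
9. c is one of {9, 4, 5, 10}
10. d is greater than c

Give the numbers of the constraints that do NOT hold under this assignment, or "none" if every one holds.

All constraints are satisfied.

1. values 23, 22, 16, 17 are pairwise distinct — holds.
2. max(16, 18) = 18 — holds.
3. f=23, h=17, g=18; 1 of them equals 17 — holds.
4. d + c = 18 + 9 = 27 — holds.
5. h - e = 17 - 22 = -5 — holds.
6. values 18, 9, 17, 22 are pairwise distinct — holds.
7. e = 22 is in {23, 22, 20, 27} — holds.
8. d = 18 is even — holds.
9. c = 9 is in {9, 4, 5, 10} — holds.
10. d = 18, c = 9; 18 > 9 — holds.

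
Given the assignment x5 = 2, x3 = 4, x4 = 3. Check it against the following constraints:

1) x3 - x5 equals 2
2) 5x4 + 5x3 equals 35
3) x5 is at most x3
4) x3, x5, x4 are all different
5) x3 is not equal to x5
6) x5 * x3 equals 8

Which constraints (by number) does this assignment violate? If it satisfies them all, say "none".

1) x3 - x5 = 4 - 2 = 2 — OK.
2) 5x4 + 5x3 = 5(3) + 5(4) = 35 — OK.
3) x5 = 2, x3 = 4; 2 ≤ 4 — OK.
4) values 4, 2, 3 are pairwise distinct — OK.
5) x3 = 4, x5 = 2; distinct — OK.
6) x5 * x3 = 2 * 4 = 8 — OK.

None — every constraint holds.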